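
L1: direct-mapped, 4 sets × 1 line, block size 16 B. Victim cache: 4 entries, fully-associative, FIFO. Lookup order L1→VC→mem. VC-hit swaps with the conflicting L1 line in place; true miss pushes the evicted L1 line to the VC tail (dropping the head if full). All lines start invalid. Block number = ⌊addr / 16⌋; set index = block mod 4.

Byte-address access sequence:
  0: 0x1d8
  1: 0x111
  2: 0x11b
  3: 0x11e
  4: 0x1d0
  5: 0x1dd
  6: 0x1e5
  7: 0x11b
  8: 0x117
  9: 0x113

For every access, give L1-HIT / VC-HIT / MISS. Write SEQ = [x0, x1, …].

SEQ = [MISS, MISS, L1-HIT, L1-HIT, VC-HIT, L1-HIT, MISS, VC-HIT, L1-HIT, L1-HIT]

0: 0x1d8 (blk 29, set 1) → MISS  vc=[]
1: 0x111 (blk 17, set 1) → MISS  vc=[29]
2: 0x11b (blk 17, set 1) → L1-HIT  vc=[29]
3: 0x11e (blk 17, set 1) → L1-HIT  vc=[29]
4: 0x1d0 (blk 29, set 1) → VC-HIT  vc=[17]
5: 0x1dd (blk 29, set 1) → L1-HIT  vc=[17]
6: 0x1e5 (blk 30, set 2) → MISS  vc=[17]
7: 0x11b (blk 17, set 1) → VC-HIT  vc=[29]
8: 0x117 (blk 17, set 1) → L1-HIT  vc=[29]
9: 0x113 (blk 17, set 1) → L1-HIT  vc=[29]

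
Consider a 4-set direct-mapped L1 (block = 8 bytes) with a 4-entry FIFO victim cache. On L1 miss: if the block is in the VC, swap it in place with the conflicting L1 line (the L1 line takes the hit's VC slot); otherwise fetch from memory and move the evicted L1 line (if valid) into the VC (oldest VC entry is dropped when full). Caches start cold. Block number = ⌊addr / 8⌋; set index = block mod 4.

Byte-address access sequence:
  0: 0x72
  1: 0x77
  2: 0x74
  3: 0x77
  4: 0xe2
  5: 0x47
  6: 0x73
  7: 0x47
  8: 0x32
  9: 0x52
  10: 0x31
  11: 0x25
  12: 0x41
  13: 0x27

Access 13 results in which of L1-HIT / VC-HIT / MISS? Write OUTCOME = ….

OUTCOME = VC-HIT

0: 0x72 (blk 14, set 2) → MISS  vc=[]
1: 0x77 (blk 14, set 2) → L1-HIT  vc=[]
2: 0x74 (blk 14, set 2) → L1-HIT  vc=[]
3: 0x77 (blk 14, set 2) → L1-HIT  vc=[]
4: 0xe2 (blk 28, set 0) → MISS  vc=[]
5: 0x47 (blk 8, set 0) → MISS  vc=[28]
6: 0x73 (blk 14, set 2) → L1-HIT  vc=[28]
7: 0x47 (blk 8, set 0) → L1-HIT  vc=[28]
8: 0x32 (blk 6, set 2) → MISS  vc=[28, 14]
9: 0x52 (blk 10, set 2) → MISS  vc=[28, 14, 6]
10: 0x31 (blk 6, set 2) → VC-HIT  vc=[28, 14, 10]
11: 0x25 (blk 4, set 0) → MISS  vc=[28, 14, 10, 8]
12: 0x41 (blk 8, set 0) → VC-HIT  vc=[28, 14, 10, 4]
13: 0x27 (blk 4, set 0) → VC-HIT  vc=[28, 14, 10, 8]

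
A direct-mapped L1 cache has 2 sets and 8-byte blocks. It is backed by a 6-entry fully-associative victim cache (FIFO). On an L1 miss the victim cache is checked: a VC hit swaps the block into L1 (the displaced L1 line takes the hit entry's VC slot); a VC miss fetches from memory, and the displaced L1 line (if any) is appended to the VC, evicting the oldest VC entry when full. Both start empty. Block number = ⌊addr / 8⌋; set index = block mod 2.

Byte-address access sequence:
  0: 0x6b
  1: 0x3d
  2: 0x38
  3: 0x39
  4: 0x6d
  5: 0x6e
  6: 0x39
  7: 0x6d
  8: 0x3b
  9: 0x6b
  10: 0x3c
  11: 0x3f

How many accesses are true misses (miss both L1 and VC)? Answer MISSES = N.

#0 0x6b→b13/s1 MISS; vc=[]
#1 0x3d→b7/s1 MISS; vc=[13]
#2 0x38→b7/s1 L1-HIT; vc=[13]
#3 0x39→b7/s1 L1-HIT; vc=[13]
#4 0x6d→b13/s1 VC-HIT; vc=[7]
#5 0x6e→b13/s1 L1-HIT; vc=[7]
#6 0x39→b7/s1 VC-HIT; vc=[13]
#7 0x6d→b13/s1 VC-HIT; vc=[7]
#8 0x3b→b7/s1 VC-HIT; vc=[13]
#9 0x6b→b13/s1 VC-HIT; vc=[7]
#10 0x3c→b7/s1 VC-HIT; vc=[13]
#11 0x3f→b7/s1 L1-HIT; vc=[13]

MISSES = 2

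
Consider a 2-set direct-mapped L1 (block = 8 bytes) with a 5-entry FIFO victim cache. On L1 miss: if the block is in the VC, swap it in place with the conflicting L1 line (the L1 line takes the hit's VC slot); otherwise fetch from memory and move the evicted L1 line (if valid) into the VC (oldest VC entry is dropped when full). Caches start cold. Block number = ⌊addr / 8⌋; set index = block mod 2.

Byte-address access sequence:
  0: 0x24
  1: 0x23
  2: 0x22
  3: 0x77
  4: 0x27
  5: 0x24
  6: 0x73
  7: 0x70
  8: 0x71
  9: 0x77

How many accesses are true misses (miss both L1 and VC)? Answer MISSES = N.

MISSES = 2

0: 0x24 (blk 4, set 0) → MISS  vc=[]
1: 0x23 (blk 4, set 0) → L1-HIT  vc=[]
2: 0x22 (blk 4, set 0) → L1-HIT  vc=[]
3: 0x77 (blk 14, set 0) → MISS  vc=[4]
4: 0x27 (blk 4, set 0) → VC-HIT  vc=[14]
5: 0x24 (blk 4, set 0) → L1-HIT  vc=[14]
6: 0x73 (blk 14, set 0) → VC-HIT  vc=[4]
7: 0x70 (blk 14, set 0) → L1-HIT  vc=[4]
8: 0x71 (blk 14, set 0) → L1-HIT  vc=[4]
9: 0x77 (blk 14, set 0) → L1-HIT  vc=[4]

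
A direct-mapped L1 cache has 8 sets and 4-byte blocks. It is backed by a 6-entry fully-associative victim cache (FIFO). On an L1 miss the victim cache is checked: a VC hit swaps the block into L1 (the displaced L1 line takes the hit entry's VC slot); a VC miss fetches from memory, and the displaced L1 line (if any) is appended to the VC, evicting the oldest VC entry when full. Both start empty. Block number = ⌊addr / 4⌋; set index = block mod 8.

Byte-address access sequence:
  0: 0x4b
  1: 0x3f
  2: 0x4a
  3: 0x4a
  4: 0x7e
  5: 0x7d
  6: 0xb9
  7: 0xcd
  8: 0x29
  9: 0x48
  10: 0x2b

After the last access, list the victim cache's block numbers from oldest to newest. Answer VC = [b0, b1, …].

#0 0x4b→b18/s2 MISS; vc=[]
#1 0x3f→b15/s7 MISS; vc=[]
#2 0x4a→b18/s2 L1-HIT; vc=[]
#3 0x4a→b18/s2 L1-HIT; vc=[]
#4 0x7e→b31/s7 MISS; vc=[15]
#5 0x7d→b31/s7 L1-HIT; vc=[15]
#6 0xb9→b46/s6 MISS; vc=[15]
#7 0xcd→b51/s3 MISS; vc=[15]
#8 0x29→b10/s2 MISS; vc=[15,18]
#9 0x48→b18/s2 VC-HIT; vc=[15,10]
#10 0x2b→b10/s2 VC-HIT; vc=[15,18]

VC = [15, 18]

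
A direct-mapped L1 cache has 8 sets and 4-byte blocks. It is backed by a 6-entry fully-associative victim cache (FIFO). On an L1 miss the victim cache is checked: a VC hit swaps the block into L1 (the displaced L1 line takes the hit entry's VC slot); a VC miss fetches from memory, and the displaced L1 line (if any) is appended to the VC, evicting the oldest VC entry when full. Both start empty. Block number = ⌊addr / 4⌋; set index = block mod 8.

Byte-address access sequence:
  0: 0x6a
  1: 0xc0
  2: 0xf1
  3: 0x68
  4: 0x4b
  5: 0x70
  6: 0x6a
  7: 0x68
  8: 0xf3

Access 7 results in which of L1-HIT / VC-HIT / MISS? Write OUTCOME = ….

OUTCOME = L1-HIT

0: 0x6a (blk 26, set 2) → MISS  vc=[]
1: 0xc0 (blk 48, set 0) → MISS  vc=[]
2: 0xf1 (blk 60, set 4) → MISS  vc=[]
3: 0x68 (blk 26, set 2) → L1-HIT  vc=[]
4: 0x4b (blk 18, set 2) → MISS  vc=[26]
5: 0x70 (blk 28, set 4) → MISS  vc=[26, 60]
6: 0x6a (blk 26, set 2) → VC-HIT  vc=[18, 60]
7: 0x68 (blk 26, set 2) → L1-HIT  vc=[18, 60]
8: 0xf3 (blk 60, set 4) → VC-HIT  vc=[18, 28]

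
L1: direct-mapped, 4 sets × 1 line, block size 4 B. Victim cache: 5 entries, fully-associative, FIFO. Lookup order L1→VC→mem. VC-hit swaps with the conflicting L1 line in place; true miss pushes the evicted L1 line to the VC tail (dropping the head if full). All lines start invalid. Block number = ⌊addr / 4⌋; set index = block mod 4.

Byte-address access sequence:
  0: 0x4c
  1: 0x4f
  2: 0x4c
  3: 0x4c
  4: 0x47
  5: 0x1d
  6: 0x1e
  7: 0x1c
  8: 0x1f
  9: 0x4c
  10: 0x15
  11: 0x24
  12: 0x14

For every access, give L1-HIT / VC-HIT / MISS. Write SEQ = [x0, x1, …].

0: 0x4c (blk 19, set 3) → MISS  vc=[]
1: 0x4f (blk 19, set 3) → L1-HIT  vc=[]
2: 0x4c (blk 19, set 3) → L1-HIT  vc=[]
3: 0x4c (blk 19, set 3) → L1-HIT  vc=[]
4: 0x47 (blk 17, set 1) → MISS  vc=[]
5: 0x1d (blk 7, set 3) → MISS  vc=[19]
6: 0x1e (blk 7, set 3) → L1-HIT  vc=[19]
7: 0x1c (blk 7, set 3) → L1-HIT  vc=[19]
8: 0x1f (blk 7, set 3) → L1-HIT  vc=[19]
9: 0x4c (blk 19, set 3) → VC-HIT  vc=[7]
10: 0x15 (blk 5, set 1) → MISS  vc=[7, 17]
11: 0x24 (blk 9, set 1) → MISS  vc=[7, 17, 5]
12: 0x14 (blk 5, set 1) → VC-HIT  vc=[7, 17, 9]

SEQ = [MISS, L1-HIT, L1-HIT, L1-HIT, MISS, MISS, L1-HIT, L1-HIT, L1-HIT, VC-HIT, MISS, MISS, VC-HIT]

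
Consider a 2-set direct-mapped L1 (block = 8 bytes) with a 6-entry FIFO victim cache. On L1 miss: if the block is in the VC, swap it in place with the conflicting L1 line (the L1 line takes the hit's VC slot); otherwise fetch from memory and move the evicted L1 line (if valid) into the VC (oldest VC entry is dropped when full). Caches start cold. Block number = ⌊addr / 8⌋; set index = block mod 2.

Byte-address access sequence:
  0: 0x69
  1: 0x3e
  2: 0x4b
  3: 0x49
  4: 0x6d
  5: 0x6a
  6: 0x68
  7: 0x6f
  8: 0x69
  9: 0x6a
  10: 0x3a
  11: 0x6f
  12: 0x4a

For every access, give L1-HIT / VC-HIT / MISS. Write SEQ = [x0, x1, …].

0: 0x69 (blk 13, set 1) → MISS  vc=[]
1: 0x3e (blk 7, set 1) → MISS  vc=[13]
2: 0x4b (blk 9, set 1) → MISS  vc=[13, 7]
3: 0x49 (blk 9, set 1) → L1-HIT  vc=[13, 7]
4: 0x6d (blk 13, set 1) → VC-HIT  vc=[9, 7]
5: 0x6a (blk 13, set 1) → L1-HIT  vc=[9, 7]
6: 0x68 (blk 13, set 1) → L1-HIT  vc=[9, 7]
7: 0x6f (blk 13, set 1) → L1-HIT  vc=[9, 7]
8: 0x69 (blk 13, set 1) → L1-HIT  vc=[9, 7]
9: 0x6a (blk 13, set 1) → L1-HIT  vc=[9, 7]
10: 0x3a (blk 7, set 1) → VC-HIT  vc=[9, 13]
11: 0x6f (blk 13, set 1) → VC-HIT  vc=[9, 7]
12: 0x4a (blk 9, set 1) → VC-HIT  vc=[13, 7]

SEQ = [MISS, MISS, MISS, L1-HIT, VC-HIT, L1-HIT, L1-HIT, L1-HIT, L1-HIT, L1-HIT, VC-HIT, VC-HIT, VC-HIT]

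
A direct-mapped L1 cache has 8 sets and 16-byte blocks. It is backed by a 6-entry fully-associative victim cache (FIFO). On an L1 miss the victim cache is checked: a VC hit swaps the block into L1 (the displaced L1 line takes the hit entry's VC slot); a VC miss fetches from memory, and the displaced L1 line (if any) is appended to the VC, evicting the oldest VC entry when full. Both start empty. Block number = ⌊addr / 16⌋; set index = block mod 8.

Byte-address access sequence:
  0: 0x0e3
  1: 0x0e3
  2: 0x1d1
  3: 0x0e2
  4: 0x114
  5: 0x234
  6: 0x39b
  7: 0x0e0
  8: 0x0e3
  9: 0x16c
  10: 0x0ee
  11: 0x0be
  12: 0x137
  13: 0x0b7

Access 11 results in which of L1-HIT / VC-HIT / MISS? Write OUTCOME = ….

OUTCOME = MISS

#0 0xe3→b14/s6 MISS; vc=[]
#1 0xe3→b14/s6 L1-HIT; vc=[]
#2 0x1d1→b29/s5 MISS; vc=[]
#3 0xe2→b14/s6 L1-HIT; vc=[]
#4 0x114→b17/s1 MISS; vc=[]
#5 0x234→b35/s3 MISS; vc=[]
#6 0x39b→b57/s1 MISS; vc=[17]
#7 0xe0→b14/s6 L1-HIT; vc=[17]
#8 0xe3→b14/s6 L1-HIT; vc=[17]
#9 0x16c→b22/s6 MISS; vc=[17,14]
#10 0xee→b14/s6 VC-HIT; vc=[17,22]
#11 0xbe→b11/s3 MISS; vc=[17,22,35]
#12 0x137→b19/s3 MISS; vc=[17,22,35,11]
#13 0xb7→b11/s3 VC-HIT; vc=[17,22,35,19]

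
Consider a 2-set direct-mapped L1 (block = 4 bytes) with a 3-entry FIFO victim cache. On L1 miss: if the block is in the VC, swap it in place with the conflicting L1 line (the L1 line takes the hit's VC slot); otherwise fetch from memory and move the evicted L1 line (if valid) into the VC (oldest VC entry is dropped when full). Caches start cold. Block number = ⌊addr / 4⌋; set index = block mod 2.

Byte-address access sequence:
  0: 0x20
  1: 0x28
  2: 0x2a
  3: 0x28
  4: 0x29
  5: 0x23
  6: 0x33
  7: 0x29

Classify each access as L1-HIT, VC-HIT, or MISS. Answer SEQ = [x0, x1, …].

SEQ = [MISS, MISS, L1-HIT, L1-HIT, L1-HIT, VC-HIT, MISS, VC-HIT]

#0 0x20→b8/s0 MISS; vc=[]
#1 0x28→b10/s0 MISS; vc=[8]
#2 0x2a→b10/s0 L1-HIT; vc=[8]
#3 0x28→b10/s0 L1-HIT; vc=[8]
#4 0x29→b10/s0 L1-HIT; vc=[8]
#5 0x23→b8/s0 VC-HIT; vc=[10]
#6 0x33→b12/s0 MISS; vc=[10,8]
#7 0x29→b10/s0 VC-HIT; vc=[12,8]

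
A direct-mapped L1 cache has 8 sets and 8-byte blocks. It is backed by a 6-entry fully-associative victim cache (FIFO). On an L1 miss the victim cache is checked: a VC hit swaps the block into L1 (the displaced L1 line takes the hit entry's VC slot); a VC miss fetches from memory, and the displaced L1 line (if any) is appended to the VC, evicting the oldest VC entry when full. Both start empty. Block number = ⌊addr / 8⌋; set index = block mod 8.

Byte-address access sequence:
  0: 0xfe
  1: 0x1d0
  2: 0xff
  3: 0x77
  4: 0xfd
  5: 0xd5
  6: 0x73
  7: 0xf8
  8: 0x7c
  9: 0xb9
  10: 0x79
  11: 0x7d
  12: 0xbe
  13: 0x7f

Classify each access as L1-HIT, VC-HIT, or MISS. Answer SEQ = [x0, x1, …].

#0 0xfe→b31/s7 MISS; vc=[]
#1 0x1d0→b58/s2 MISS; vc=[]
#2 0xff→b31/s7 L1-HIT; vc=[]
#3 0x77→b14/s6 MISS; vc=[]
#4 0xfd→b31/s7 L1-HIT; vc=[]
#5 0xd5→b26/s2 MISS; vc=[58]
#6 0x73→b14/s6 L1-HIT; vc=[58]
#7 0xf8→b31/s7 L1-HIT; vc=[58]
#8 0x7c→b15/s7 MISS; vc=[58,31]
#9 0xb9→b23/s7 MISS; vc=[58,31,15]
#10 0x79→b15/s7 VC-HIT; vc=[58,31,23]
#11 0x7d→b15/s7 L1-HIT; vc=[58,31,23]
#12 0xbe→b23/s7 VC-HIT; vc=[58,31,15]
#13 0x7f→b15/s7 VC-HIT; vc=[58,31,23]

SEQ = [MISS, MISS, L1-HIT, MISS, L1-HIT, MISS, L1-HIT, L1-HIT, MISS, MISS, VC-HIT, L1-HIT, VC-HIT, VC-HIT]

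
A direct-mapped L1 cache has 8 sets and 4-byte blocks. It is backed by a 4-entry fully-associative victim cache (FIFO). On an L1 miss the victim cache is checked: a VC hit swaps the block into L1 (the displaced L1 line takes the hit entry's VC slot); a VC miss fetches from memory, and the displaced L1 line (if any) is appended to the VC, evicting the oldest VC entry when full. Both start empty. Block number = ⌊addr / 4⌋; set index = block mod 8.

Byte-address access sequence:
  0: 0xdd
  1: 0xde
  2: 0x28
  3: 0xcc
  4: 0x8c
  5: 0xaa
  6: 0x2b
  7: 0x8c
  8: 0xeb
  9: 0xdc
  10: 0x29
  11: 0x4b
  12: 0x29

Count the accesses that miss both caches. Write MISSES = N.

MISSES = 7

  [0] addr=0xdd blk=55 s=7: MISS | VC []
  [1] addr=0xde blk=55 s=7: L1-HIT | VC []
  [2] addr=0x28 blk=10 s=2: MISS | VC []
  [3] addr=0xcc blk=51 s=3: MISS | VC []
  [4] addr=0x8c blk=35 s=3: MISS | VC [51]
  [5] addr=0xaa blk=42 s=2: MISS | VC [51, 10]
  [6] addr=0x2b blk=10 s=2: VC-HIT | VC [51, 42]
  [7] addr=0x8c blk=35 s=3: L1-HIT | VC [51, 42]
  [8] addr=0xeb blk=58 s=2: MISS | VC [51, 42, 10]
  [9] addr=0xdc blk=55 s=7: L1-HIT | VC [51, 42, 10]
  [10] addr=0x29 blk=10 s=2: VC-HIT | VC [51, 42, 58]
  [11] addr=0x4b blk=18 s=2: MISS | VC [51, 42, 58, 10]
  [12] addr=0x29 blk=10 s=2: VC-HIT | VC [51, 42, 58, 18]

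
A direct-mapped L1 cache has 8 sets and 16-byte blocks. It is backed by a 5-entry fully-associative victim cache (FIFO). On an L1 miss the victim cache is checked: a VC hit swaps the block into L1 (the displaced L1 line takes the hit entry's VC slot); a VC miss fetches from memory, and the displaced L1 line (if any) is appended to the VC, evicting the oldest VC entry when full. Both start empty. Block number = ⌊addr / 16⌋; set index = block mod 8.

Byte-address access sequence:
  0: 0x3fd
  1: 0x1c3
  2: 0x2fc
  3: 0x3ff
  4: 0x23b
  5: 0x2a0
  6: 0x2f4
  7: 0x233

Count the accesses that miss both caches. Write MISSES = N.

#0 0x3fd→b63/s7 MISS; vc=[]
#1 0x1c3→b28/s4 MISS; vc=[]
#2 0x2fc→b47/s7 MISS; vc=[63]
#3 0x3ff→b63/s7 VC-HIT; vc=[47]
#4 0x23b→b35/s3 MISS; vc=[47]
#5 0x2a0→b42/s2 MISS; vc=[47]
#6 0x2f4→b47/s7 VC-HIT; vc=[63]
#7 0x233→b35/s3 L1-HIT; vc=[63]

MISSES = 5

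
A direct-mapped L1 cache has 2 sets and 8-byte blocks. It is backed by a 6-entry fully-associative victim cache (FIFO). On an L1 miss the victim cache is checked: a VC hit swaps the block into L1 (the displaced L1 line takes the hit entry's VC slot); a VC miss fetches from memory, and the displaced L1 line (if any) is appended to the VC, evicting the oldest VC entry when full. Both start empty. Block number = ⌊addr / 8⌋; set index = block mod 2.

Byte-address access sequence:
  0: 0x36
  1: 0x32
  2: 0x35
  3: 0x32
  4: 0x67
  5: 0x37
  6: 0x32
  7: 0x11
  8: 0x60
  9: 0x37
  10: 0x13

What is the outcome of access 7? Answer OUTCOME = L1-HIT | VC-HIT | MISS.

OUTCOME = MISS

#0 0x36→b6/s0 MISS; vc=[]
#1 0x32→b6/s0 L1-HIT; vc=[]
#2 0x35→b6/s0 L1-HIT; vc=[]
#3 0x32→b6/s0 L1-HIT; vc=[]
#4 0x67→b12/s0 MISS; vc=[6]
#5 0x37→b6/s0 VC-HIT; vc=[12]
#6 0x32→b6/s0 L1-HIT; vc=[12]
#7 0x11→b2/s0 MISS; vc=[12,6]
#8 0x60→b12/s0 VC-HIT; vc=[2,6]
#9 0x37→b6/s0 VC-HIT; vc=[2,12]
#10 0x13→b2/s0 VC-HIT; vc=[6,12]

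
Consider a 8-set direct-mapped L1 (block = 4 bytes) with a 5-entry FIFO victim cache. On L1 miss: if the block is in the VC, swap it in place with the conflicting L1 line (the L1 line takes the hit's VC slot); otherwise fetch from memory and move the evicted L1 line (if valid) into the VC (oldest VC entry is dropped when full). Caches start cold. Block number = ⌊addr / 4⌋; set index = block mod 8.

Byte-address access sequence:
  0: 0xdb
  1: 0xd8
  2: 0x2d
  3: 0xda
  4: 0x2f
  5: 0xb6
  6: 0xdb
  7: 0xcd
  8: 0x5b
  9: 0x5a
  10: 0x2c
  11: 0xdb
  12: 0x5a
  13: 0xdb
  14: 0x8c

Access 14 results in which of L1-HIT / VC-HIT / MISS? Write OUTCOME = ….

OUTCOME = MISS

  [0] addr=0xdb blk=54 s=6: MISS | VC []
  [1] addr=0xd8 blk=54 s=6: L1-HIT | VC []
  [2] addr=0x2d blk=11 s=3: MISS | VC []
  [3] addr=0xda blk=54 s=6: L1-HIT | VC []
  [4] addr=0x2f blk=11 s=3: L1-HIT | VC []
  [5] addr=0xb6 blk=45 s=5: MISS | VC []
  [6] addr=0xdb blk=54 s=6: L1-HIT | VC []
  [7] addr=0xcd blk=51 s=3: MISS | VC [11]
  [8] addr=0x5b blk=22 s=6: MISS | VC [11, 54]
  [9] addr=0x5a blk=22 s=6: L1-HIT | VC [11, 54]
  [10] addr=0x2c blk=11 s=3: VC-HIT | VC [51, 54]
  [11] addr=0xdb blk=54 s=6: VC-HIT | VC [51, 22]
  [12] addr=0x5a blk=22 s=6: VC-HIT | VC [51, 54]
  [13] addr=0xdb blk=54 s=6: VC-HIT | VC [51, 22]
  [14] addr=0x8c blk=35 s=3: MISS | VC [51, 22, 11]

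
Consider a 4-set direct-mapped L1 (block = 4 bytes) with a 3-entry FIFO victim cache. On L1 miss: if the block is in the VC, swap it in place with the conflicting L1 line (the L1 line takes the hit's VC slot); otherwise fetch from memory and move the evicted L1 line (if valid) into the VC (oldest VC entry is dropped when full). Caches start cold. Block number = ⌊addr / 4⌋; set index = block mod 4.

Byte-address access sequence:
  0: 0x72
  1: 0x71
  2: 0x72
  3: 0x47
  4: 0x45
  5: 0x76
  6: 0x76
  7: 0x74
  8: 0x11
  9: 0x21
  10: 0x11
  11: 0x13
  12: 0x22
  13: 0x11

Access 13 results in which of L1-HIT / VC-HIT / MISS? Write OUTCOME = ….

#0 0x72→b28/s0 MISS; vc=[]
#1 0x71→b28/s0 L1-HIT; vc=[]
#2 0x72→b28/s0 L1-HIT; vc=[]
#3 0x47→b17/s1 MISS; vc=[]
#4 0x45→b17/s1 L1-HIT; vc=[]
#5 0x76→b29/s1 MISS; vc=[17]
#6 0x76→b29/s1 L1-HIT; vc=[17]
#7 0x74→b29/s1 L1-HIT; vc=[17]
#8 0x11→b4/s0 MISS; vc=[17,28]
#9 0x21→b8/s0 MISS; vc=[17,28,4]
#10 0x11→b4/s0 VC-HIT; vc=[17,28,8]
#11 0x13→b4/s0 L1-HIT; vc=[17,28,8]
#12 0x22→b8/s0 VC-HIT; vc=[17,28,4]
#13 0x11→b4/s0 VC-HIT; vc=[17,28,8]

OUTCOME = VC-HIT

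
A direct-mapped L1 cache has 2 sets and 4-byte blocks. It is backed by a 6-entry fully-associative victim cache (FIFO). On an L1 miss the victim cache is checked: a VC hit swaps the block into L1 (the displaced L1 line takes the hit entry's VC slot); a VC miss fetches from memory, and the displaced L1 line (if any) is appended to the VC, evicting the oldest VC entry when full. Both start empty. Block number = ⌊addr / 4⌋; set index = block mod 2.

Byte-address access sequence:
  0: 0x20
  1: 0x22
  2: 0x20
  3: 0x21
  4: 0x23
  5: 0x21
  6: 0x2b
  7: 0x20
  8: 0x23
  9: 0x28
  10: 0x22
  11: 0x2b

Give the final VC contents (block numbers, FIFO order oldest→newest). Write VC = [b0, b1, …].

#0 0x20→b8/s0 MISS; vc=[]
#1 0x22→b8/s0 L1-HIT; vc=[]
#2 0x20→b8/s0 L1-HIT; vc=[]
#3 0x21→b8/s0 L1-HIT; vc=[]
#4 0x23→b8/s0 L1-HIT; vc=[]
#5 0x21→b8/s0 L1-HIT; vc=[]
#6 0x2b→b10/s0 MISS; vc=[8]
#7 0x20→b8/s0 VC-HIT; vc=[10]
#8 0x23→b8/s0 L1-HIT; vc=[10]
#9 0x28→b10/s0 VC-HIT; vc=[8]
#10 0x22→b8/s0 VC-HIT; vc=[10]
#11 0x2b→b10/s0 VC-HIT; vc=[8]

VC = [8]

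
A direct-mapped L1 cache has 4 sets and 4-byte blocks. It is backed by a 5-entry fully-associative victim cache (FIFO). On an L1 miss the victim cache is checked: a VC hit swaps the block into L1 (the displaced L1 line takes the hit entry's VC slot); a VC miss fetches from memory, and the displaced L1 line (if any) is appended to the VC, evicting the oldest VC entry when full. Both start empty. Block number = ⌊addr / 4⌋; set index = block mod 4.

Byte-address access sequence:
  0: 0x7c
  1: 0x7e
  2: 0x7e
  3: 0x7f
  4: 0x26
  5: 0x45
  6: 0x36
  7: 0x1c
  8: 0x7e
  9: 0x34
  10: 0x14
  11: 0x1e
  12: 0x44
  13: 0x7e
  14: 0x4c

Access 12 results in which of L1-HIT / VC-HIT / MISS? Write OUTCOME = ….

  [0] addr=0x7c blk=31 s=3: MISS | VC []
  [1] addr=0x7e blk=31 s=3: L1-HIT | VC []
  [2] addr=0x7e blk=31 s=3: L1-HIT | VC []
  [3] addr=0x7f blk=31 s=3: L1-HIT | VC []
  [4] addr=0x26 blk=9 s=1: MISS | VC []
  [5] addr=0x45 blk=17 s=1: MISS | VC [9]
  [6] addr=0x36 blk=13 s=1: MISS | VC [9, 17]
  [7] addr=0x1c blk=7 s=3: MISS | VC [9, 17, 31]
  [8] addr=0x7e blk=31 s=3: VC-HIT | VC [9, 17, 7]
  [9] addr=0x34 blk=13 s=1: L1-HIT | VC [9, 17, 7]
  [10] addr=0x14 blk=5 s=1: MISS | VC [9, 17, 7, 13]
  [11] addr=0x1e blk=7 s=3: VC-HIT | VC [9, 17, 31, 13]
  [12] addr=0x44 blk=17 s=1: VC-HIT | VC [9, 5, 31, 13]
  [13] addr=0x7e blk=31 s=3: VC-HIT | VC [9, 5, 7, 13]
  [14] addr=0x4c blk=19 s=3: MISS | VC [9, 5, 7, 13, 31]

OUTCOME = VC-HIT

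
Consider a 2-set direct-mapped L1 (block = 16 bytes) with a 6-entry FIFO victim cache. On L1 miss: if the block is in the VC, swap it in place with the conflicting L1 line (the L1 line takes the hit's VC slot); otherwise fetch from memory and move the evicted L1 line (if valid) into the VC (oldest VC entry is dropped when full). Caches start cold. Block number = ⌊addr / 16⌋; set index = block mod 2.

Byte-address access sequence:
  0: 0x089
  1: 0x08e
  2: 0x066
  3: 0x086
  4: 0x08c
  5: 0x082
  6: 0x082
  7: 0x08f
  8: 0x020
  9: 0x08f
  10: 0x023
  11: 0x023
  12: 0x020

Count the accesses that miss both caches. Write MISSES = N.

MISSES = 3

#0 0x89→b8/s0 MISS; vc=[]
#1 0x8e→b8/s0 L1-HIT; vc=[]
#2 0x66→b6/s0 MISS; vc=[8]
#3 0x86→b8/s0 VC-HIT; vc=[6]
#4 0x8c→b8/s0 L1-HIT; vc=[6]
#5 0x82→b8/s0 L1-HIT; vc=[6]
#6 0x82→b8/s0 L1-HIT; vc=[6]
#7 0x8f→b8/s0 L1-HIT; vc=[6]
#8 0x20→b2/s0 MISS; vc=[6,8]
#9 0x8f→b8/s0 VC-HIT; vc=[6,2]
#10 0x23→b2/s0 VC-HIT; vc=[6,8]
#11 0x23→b2/s0 L1-HIT; vc=[6,8]
#12 0x20→b2/s0 L1-HIT; vc=[6,8]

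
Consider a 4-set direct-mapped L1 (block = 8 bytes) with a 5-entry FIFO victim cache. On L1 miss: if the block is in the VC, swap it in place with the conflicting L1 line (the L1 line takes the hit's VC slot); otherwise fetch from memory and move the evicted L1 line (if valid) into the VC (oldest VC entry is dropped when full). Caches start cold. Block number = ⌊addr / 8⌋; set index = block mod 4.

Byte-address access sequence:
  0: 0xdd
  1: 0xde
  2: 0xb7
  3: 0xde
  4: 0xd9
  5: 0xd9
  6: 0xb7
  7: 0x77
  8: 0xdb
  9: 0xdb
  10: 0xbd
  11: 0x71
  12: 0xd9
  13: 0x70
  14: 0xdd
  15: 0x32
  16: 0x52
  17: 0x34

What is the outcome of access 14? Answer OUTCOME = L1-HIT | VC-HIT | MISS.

OUTCOME = L1-HIT

#0 0xdd→b27/s3 MISS; vc=[]
#1 0xde→b27/s3 L1-HIT; vc=[]
#2 0xb7→b22/s2 MISS; vc=[]
#3 0xde→b27/s3 L1-HIT; vc=[]
#4 0xd9→b27/s3 L1-HIT; vc=[]
#5 0xd9→b27/s3 L1-HIT; vc=[]
#6 0xb7→b22/s2 L1-HIT; vc=[]
#7 0x77→b14/s2 MISS; vc=[22]
#8 0xdb→b27/s3 L1-HIT; vc=[22]
#9 0xdb→b27/s3 L1-HIT; vc=[22]
#10 0xbd→b23/s3 MISS; vc=[22,27]
#11 0x71→b14/s2 L1-HIT; vc=[22,27]
#12 0xd9→b27/s3 VC-HIT; vc=[22,23]
#13 0x70→b14/s2 L1-HIT; vc=[22,23]
#14 0xdd→b27/s3 L1-HIT; vc=[22,23]
#15 0x32→b6/s2 MISS; vc=[22,23,14]
#16 0x52→b10/s2 MISS; vc=[22,23,14,6]
#17 0x34→b6/s2 VC-HIT; vc=[22,23,14,10]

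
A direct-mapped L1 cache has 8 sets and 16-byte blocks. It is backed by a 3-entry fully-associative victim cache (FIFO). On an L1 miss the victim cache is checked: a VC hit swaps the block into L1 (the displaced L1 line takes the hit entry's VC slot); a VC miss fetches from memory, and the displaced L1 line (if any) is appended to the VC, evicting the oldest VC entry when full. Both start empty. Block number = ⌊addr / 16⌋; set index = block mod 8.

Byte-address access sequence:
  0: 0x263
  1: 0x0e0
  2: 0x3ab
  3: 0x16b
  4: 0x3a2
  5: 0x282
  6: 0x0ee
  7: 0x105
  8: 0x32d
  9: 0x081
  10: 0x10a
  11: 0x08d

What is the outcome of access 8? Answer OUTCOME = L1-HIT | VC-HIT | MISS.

  [0] addr=0x263 blk=38 s=6: MISS | VC []
  [1] addr=0xe0 blk=14 s=6: MISS | VC [38]
  [2] addr=0x3ab blk=58 s=2: MISS | VC [38]
  [3] addr=0x16b blk=22 s=6: MISS | VC [38, 14]
  [4] addr=0x3a2 blk=58 s=2: L1-HIT | VC [38, 14]
  [5] addr=0x282 blk=40 s=0: MISS | VC [38, 14]
  [6] addr=0xee blk=14 s=6: VC-HIT | VC [38, 22]
  [7] addr=0x105 blk=16 s=0: MISS | VC [38, 22, 40]
  [8] addr=0x32d blk=50 s=2: MISS | VC [22, 40, 58]
  [9] addr=0x81 blk=8 s=0: MISS | VC [40, 58, 16]
  [10] addr=0x10a blk=16 s=0: VC-HIT | VC [40, 58, 8]
  [11] addr=0x8d blk=8 s=0: VC-HIT | VC [40, 58, 16]

OUTCOME = MISS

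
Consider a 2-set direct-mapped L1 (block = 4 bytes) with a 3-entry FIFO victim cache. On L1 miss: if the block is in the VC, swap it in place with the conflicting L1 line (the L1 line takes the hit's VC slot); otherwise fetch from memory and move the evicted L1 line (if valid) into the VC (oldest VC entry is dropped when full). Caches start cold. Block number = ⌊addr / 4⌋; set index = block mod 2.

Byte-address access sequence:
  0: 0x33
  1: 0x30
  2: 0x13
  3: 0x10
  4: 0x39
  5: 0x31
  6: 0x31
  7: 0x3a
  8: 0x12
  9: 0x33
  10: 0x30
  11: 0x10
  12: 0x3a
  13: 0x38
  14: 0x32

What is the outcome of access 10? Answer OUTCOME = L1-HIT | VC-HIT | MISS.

0: 0x33 (blk 12, set 0) → MISS  vc=[]
1: 0x30 (blk 12, set 0) → L1-HIT  vc=[]
2: 0x13 (blk 4, set 0) → MISS  vc=[12]
3: 0x10 (blk 4, set 0) → L1-HIT  vc=[12]
4: 0x39 (blk 14, set 0) → MISS  vc=[12, 4]
5: 0x31 (blk 12, set 0) → VC-HIT  vc=[14, 4]
6: 0x31 (blk 12, set 0) → L1-HIT  vc=[14, 4]
7: 0x3a (blk 14, set 0) → VC-HIT  vc=[12, 4]
8: 0x12 (blk 4, set 0) → VC-HIT  vc=[12, 14]
9: 0x33 (blk 12, set 0) → VC-HIT  vc=[4, 14]
10: 0x30 (blk 12, set 0) → L1-HIT  vc=[4, 14]
11: 0x10 (blk 4, set 0) → VC-HIT  vc=[12, 14]
12: 0x3a (blk 14, set 0) → VC-HIT  vc=[12, 4]
13: 0x38 (blk 14, set 0) → L1-HIT  vc=[12, 4]
14: 0x32 (blk 12, set 0) → VC-HIT  vc=[14, 4]

OUTCOME = L1-HIT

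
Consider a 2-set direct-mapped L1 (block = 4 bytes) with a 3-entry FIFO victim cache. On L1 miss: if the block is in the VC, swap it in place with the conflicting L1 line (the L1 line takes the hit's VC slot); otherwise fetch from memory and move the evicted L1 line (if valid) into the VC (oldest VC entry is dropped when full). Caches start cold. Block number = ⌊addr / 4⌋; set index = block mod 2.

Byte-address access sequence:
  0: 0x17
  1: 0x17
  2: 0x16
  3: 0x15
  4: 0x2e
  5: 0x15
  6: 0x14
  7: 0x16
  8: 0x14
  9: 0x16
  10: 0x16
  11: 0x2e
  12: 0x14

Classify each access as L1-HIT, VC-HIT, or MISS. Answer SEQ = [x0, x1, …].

SEQ = [MISS, L1-HIT, L1-HIT, L1-HIT, MISS, VC-HIT, L1-HIT, L1-HIT, L1-HIT, L1-HIT, L1-HIT, VC-HIT, VC-HIT]

  [0] addr=0x17 blk=5 s=1: MISS | VC []
  [1] addr=0x17 blk=5 s=1: L1-HIT | VC []
  [2] addr=0x16 blk=5 s=1: L1-HIT | VC []
  [3] addr=0x15 blk=5 s=1: L1-HIT | VC []
  [4] addr=0x2e blk=11 s=1: MISS | VC [5]
  [5] addr=0x15 blk=5 s=1: VC-HIT | VC [11]
  [6] addr=0x14 blk=5 s=1: L1-HIT | VC [11]
  [7] addr=0x16 blk=5 s=1: L1-HIT | VC [11]
  [8] addr=0x14 blk=5 s=1: L1-HIT | VC [11]
  [9] addr=0x16 blk=5 s=1: L1-HIT | VC [11]
  [10] addr=0x16 blk=5 s=1: L1-HIT | VC [11]
  [11] addr=0x2e blk=11 s=1: VC-HIT | VC [5]
  [12] addr=0x14 blk=5 s=1: VC-HIT | VC [11]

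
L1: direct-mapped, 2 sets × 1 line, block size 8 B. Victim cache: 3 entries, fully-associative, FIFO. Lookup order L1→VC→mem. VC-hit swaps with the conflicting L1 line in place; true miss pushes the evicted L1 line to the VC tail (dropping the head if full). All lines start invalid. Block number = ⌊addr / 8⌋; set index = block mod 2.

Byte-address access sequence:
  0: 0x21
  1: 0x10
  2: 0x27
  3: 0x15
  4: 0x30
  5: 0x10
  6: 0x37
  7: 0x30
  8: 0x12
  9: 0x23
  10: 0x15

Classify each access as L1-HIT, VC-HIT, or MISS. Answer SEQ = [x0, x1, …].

#0 0x21→b4/s0 MISS; vc=[]
#1 0x10→b2/s0 MISS; vc=[4]
#2 0x27→b4/s0 VC-HIT; vc=[2]
#3 0x15→b2/s0 VC-HIT; vc=[4]
#4 0x30→b6/s0 MISS; vc=[4,2]
#5 0x10→b2/s0 VC-HIT; vc=[4,6]
#6 0x37→b6/s0 VC-HIT; vc=[4,2]
#7 0x30→b6/s0 L1-HIT; vc=[4,2]
#8 0x12→b2/s0 VC-HIT; vc=[4,6]
#9 0x23→b4/s0 VC-HIT; vc=[2,6]
#10 0x15→b2/s0 VC-HIT; vc=[4,6]

SEQ = [MISS, MISS, VC-HIT, VC-HIT, MISS, VC-HIT, VC-HIT, L1-HIT, VC-HIT, VC-HIT, VC-HIT]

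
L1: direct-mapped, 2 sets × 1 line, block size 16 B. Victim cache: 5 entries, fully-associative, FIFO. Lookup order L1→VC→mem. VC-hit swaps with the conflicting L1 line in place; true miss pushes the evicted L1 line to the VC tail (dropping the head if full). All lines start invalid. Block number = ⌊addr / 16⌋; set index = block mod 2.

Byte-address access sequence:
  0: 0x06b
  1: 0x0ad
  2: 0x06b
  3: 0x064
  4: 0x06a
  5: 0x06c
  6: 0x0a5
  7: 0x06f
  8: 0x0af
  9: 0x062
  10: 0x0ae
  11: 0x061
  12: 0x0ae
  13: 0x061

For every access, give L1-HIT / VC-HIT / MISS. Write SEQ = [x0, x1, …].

SEQ = [MISS, MISS, VC-HIT, L1-HIT, L1-HIT, L1-HIT, VC-HIT, VC-HIT, VC-HIT, VC-HIT, VC-HIT, VC-HIT, VC-HIT, VC-HIT]

  [0] addr=0x6b blk=6 s=0: MISS | VC []
  [1] addr=0xad blk=10 s=0: MISS | VC [6]
  [2] addr=0x6b blk=6 s=0: VC-HIT | VC [10]
  [3] addr=0x64 blk=6 s=0: L1-HIT | VC [10]
  [4] addr=0x6a blk=6 s=0: L1-HIT | VC [10]
  [5] addr=0x6c blk=6 s=0: L1-HIT | VC [10]
  [6] addr=0xa5 blk=10 s=0: VC-HIT | VC [6]
  [7] addr=0x6f blk=6 s=0: VC-HIT | VC [10]
  [8] addr=0xaf blk=10 s=0: VC-HIT | VC [6]
  [9] addr=0x62 blk=6 s=0: VC-HIT | VC [10]
  [10] addr=0xae blk=10 s=0: VC-HIT | VC [6]
  [11] addr=0x61 blk=6 s=0: VC-HIT | VC [10]
  [12] addr=0xae blk=10 s=0: VC-HIT | VC [6]
  [13] addr=0x61 blk=6 s=0: VC-HIT | VC [10]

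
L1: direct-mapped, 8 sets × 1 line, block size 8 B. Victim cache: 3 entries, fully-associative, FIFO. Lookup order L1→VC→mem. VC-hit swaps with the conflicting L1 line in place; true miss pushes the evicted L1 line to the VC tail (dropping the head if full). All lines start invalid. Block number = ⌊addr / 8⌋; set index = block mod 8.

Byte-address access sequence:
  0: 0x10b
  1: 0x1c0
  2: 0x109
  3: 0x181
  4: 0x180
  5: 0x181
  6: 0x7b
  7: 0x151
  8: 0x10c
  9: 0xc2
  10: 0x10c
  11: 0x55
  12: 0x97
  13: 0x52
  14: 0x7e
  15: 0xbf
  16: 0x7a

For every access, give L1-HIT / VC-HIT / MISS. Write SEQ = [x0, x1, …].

SEQ = [MISS, MISS, L1-HIT, MISS, L1-HIT, L1-HIT, MISS, MISS, L1-HIT, MISS, L1-HIT, MISS, MISS, VC-HIT, L1-HIT, MISS, VC-HIT]

0: 0x10b (blk 33, set 1) → MISS  vc=[]
1: 0x1c0 (blk 56, set 0) → MISS  vc=[]
2: 0x109 (blk 33, set 1) → L1-HIT  vc=[]
3: 0x181 (blk 48, set 0) → MISS  vc=[56]
4: 0x180 (blk 48, set 0) → L1-HIT  vc=[56]
5: 0x181 (blk 48, set 0) → L1-HIT  vc=[56]
6: 0x7b (blk 15, set 7) → MISS  vc=[56]
7: 0x151 (blk 42, set 2) → MISS  vc=[56]
8: 0x10c (blk 33, set 1) → L1-HIT  vc=[56]
9: 0xc2 (blk 24, set 0) → MISS  vc=[56, 48]
10: 0x10c (blk 33, set 1) → L1-HIT  vc=[56, 48]
11: 0x55 (blk 10, set 2) → MISS  vc=[56, 48, 42]
12: 0x97 (blk 18, set 2) → MISS  vc=[48, 42, 10]
13: 0x52 (blk 10, set 2) → VC-HIT  vc=[48, 42, 18]
14: 0x7e (blk 15, set 7) → L1-HIT  vc=[48, 42, 18]
15: 0xbf (blk 23, set 7) → MISS  vc=[42, 18, 15]
16: 0x7a (blk 15, set 7) → VC-HIT  vc=[42, 18, 23]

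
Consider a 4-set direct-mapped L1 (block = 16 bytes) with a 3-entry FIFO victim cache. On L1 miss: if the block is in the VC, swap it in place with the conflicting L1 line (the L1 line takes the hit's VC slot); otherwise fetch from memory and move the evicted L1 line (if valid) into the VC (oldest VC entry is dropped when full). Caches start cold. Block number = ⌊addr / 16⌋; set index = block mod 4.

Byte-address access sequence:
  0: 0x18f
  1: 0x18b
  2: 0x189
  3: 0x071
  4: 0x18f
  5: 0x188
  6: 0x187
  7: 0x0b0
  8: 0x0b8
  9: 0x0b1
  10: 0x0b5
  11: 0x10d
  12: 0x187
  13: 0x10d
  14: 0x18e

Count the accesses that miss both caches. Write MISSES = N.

  [0] addr=0x18f blk=24 s=0: MISS | VC []
  [1] addr=0x18b blk=24 s=0: L1-HIT | VC []
  [2] addr=0x189 blk=24 s=0: L1-HIT | VC []
  [3] addr=0x71 blk=7 s=3: MISS | VC []
  [4] addr=0x18f blk=24 s=0: L1-HIT | VC []
  [5] addr=0x188 blk=24 s=0: L1-HIT | VC []
  [6] addr=0x187 blk=24 s=0: L1-HIT | VC []
  [7] addr=0xb0 blk=11 s=3: MISS | VC [7]
  [8] addr=0xb8 blk=11 s=3: L1-HIT | VC [7]
  [9] addr=0xb1 blk=11 s=3: L1-HIT | VC [7]
  [10] addr=0xb5 blk=11 s=3: L1-HIT | VC [7]
  [11] addr=0x10d blk=16 s=0: MISS | VC [7, 24]
  [12] addr=0x187 blk=24 s=0: VC-HIT | VC [7, 16]
  [13] addr=0x10d blk=16 s=0: VC-HIT | VC [7, 24]
  [14] addr=0x18e blk=24 s=0: VC-HIT | VC [7, 16]

MISSES = 4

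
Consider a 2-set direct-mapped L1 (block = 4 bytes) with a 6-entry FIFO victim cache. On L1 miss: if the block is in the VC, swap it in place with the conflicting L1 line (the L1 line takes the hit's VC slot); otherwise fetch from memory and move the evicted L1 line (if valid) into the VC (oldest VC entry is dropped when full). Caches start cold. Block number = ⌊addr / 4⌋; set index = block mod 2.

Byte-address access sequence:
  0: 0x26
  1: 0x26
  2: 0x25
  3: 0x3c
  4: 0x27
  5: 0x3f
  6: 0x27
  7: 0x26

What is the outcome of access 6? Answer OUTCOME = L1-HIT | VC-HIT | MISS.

OUTCOME = VC-HIT

#0 0x26→b9/s1 MISS; vc=[]
#1 0x26→b9/s1 L1-HIT; vc=[]
#2 0x25→b9/s1 L1-HIT; vc=[]
#3 0x3c→b15/s1 MISS; vc=[9]
#4 0x27→b9/s1 VC-HIT; vc=[15]
#5 0x3f→b15/s1 VC-HIT; vc=[9]
#6 0x27→b9/s1 VC-HIT; vc=[15]
#7 0x26→b9/s1 L1-HIT; vc=[15]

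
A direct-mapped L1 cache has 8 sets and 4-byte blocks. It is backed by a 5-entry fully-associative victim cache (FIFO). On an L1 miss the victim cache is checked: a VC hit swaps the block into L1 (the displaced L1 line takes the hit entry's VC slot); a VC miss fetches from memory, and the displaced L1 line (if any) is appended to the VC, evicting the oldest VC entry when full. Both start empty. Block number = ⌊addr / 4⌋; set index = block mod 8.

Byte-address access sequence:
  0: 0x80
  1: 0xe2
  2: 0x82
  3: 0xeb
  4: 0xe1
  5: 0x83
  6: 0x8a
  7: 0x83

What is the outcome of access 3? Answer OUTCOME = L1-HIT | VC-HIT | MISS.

  [0] addr=0x80 blk=32 s=0: MISS | VC []
  [1] addr=0xe2 blk=56 s=0: MISS | VC [32]
  [2] addr=0x82 blk=32 s=0: VC-HIT | VC [56]
  [3] addr=0xeb blk=58 s=2: MISS | VC [56]
  [4] addr=0xe1 blk=56 s=0: VC-HIT | VC [32]
  [5] addr=0x83 blk=32 s=0: VC-HIT | VC [56]
  [6] addr=0x8a blk=34 s=2: MISS | VC [56, 58]
  [7] addr=0x83 blk=32 s=0: L1-HIT | VC [56, 58]

OUTCOME = MISS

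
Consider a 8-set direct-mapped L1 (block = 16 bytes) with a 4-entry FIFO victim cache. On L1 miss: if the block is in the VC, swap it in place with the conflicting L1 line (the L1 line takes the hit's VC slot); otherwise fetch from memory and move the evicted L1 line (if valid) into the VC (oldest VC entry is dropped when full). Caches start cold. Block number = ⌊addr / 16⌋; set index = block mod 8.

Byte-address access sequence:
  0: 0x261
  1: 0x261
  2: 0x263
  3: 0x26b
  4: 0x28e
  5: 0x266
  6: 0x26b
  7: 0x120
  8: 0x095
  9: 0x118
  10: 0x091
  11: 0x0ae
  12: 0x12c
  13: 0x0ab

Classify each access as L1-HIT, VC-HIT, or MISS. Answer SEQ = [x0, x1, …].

SEQ = [MISS, L1-HIT, L1-HIT, L1-HIT, MISS, L1-HIT, L1-HIT, MISS, MISS, MISS, VC-HIT, MISS, VC-HIT, VC-HIT]

  [0] addr=0x261 blk=38 s=6: MISS | VC []
  [1] addr=0x261 blk=38 s=6: L1-HIT | VC []
  [2] addr=0x263 blk=38 s=6: L1-HIT | VC []
  [3] addr=0x26b blk=38 s=6: L1-HIT | VC []
  [4] addr=0x28e blk=40 s=0: MISS | VC []
  [5] addr=0x266 blk=38 s=6: L1-HIT | VC []
  [6] addr=0x26b blk=38 s=6: L1-HIT | VC []
  [7] addr=0x120 blk=18 s=2: MISS | VC []
  [8] addr=0x95 blk=9 s=1: MISS | VC []
  [9] addr=0x118 blk=17 s=1: MISS | VC [9]
  [10] addr=0x91 blk=9 s=1: VC-HIT | VC [17]
  [11] addr=0xae blk=10 s=2: MISS | VC [17, 18]
  [12] addr=0x12c blk=18 s=2: VC-HIT | VC [17, 10]
  [13] addr=0xab blk=10 s=2: VC-HIT | VC [17, 18]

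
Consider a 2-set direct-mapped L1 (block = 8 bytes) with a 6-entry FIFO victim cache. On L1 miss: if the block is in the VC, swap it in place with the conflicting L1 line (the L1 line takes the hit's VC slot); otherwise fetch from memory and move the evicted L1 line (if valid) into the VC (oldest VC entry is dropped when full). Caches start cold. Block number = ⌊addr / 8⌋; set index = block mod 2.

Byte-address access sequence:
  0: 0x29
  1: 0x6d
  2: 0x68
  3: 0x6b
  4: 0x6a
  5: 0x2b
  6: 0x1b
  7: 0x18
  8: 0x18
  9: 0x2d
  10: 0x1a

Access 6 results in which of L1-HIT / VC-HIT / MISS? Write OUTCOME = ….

OUTCOME = MISS

#0 0x29→b5/s1 MISS; vc=[]
#1 0x6d→b13/s1 MISS; vc=[5]
#2 0x68→b13/s1 L1-HIT; vc=[5]
#3 0x6b→b13/s1 L1-HIT; vc=[5]
#4 0x6a→b13/s1 L1-HIT; vc=[5]
#5 0x2b→b5/s1 VC-HIT; vc=[13]
#6 0x1b→b3/s1 MISS; vc=[13,5]
#7 0x18→b3/s1 L1-HIT; vc=[13,5]
#8 0x18→b3/s1 L1-HIT; vc=[13,5]
#9 0x2d→b5/s1 VC-HIT; vc=[13,3]
#10 0x1a→b3/s1 VC-HIT; vc=[13,5]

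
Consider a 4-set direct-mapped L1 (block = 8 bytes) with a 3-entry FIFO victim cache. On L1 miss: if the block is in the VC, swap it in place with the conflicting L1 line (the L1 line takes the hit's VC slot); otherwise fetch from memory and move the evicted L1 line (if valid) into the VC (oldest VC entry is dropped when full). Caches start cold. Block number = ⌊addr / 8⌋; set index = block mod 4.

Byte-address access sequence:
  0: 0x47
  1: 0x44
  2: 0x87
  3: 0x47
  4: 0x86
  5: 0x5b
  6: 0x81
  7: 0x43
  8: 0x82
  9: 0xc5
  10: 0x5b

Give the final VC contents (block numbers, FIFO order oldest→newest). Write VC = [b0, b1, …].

VC = [8, 16]

#0 0x47→b8/s0 MISS; vc=[]
#1 0x44→b8/s0 L1-HIT; vc=[]
#2 0x87→b16/s0 MISS; vc=[8]
#3 0x47→b8/s0 VC-HIT; vc=[16]
#4 0x86→b16/s0 VC-HIT; vc=[8]
#5 0x5b→b11/s3 MISS; vc=[8]
#6 0x81→b16/s0 L1-HIT; vc=[8]
#7 0x43→b8/s0 VC-HIT; vc=[16]
#8 0x82→b16/s0 VC-HIT; vc=[8]
#9 0xc5→b24/s0 MISS; vc=[8,16]
#10 0x5b→b11/s3 L1-HIT; vc=[8,16]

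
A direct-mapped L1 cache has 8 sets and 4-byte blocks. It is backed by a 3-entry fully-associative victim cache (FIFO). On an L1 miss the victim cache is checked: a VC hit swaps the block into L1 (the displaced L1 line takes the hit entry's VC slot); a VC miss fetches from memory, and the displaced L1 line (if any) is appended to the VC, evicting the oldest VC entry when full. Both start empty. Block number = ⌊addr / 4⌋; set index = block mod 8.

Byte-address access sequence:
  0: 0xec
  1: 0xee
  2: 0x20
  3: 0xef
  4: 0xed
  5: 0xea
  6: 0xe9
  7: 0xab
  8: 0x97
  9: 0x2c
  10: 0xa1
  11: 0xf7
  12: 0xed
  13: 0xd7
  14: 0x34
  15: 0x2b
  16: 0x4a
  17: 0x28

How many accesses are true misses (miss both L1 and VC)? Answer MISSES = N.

MISSES = 12

0: 0xec (blk 59, set 3) → MISS  vc=[]
1: 0xee (blk 59, set 3) → L1-HIT  vc=[]
2: 0x20 (blk 8, set 0) → MISS  vc=[]
3: 0xef (blk 59, set 3) → L1-HIT  vc=[]
4: 0xed (blk 59, set 3) → L1-HIT  vc=[]
5: 0xea (blk 58, set 2) → MISS  vc=[]
6: 0xe9 (blk 58, set 2) → L1-HIT  vc=[]
7: 0xab (blk 42, set 2) → MISS  vc=[58]
8: 0x97 (blk 37, set 5) → MISS  vc=[58]
9: 0x2c (blk 11, set 3) → MISS  vc=[58, 59]
10: 0xa1 (blk 40, set 0) → MISS  vc=[58, 59, 8]
11: 0xf7 (blk 61, set 5) → MISS  vc=[59, 8, 37]
12: 0xed (blk 59, set 3) → VC-HIT  vc=[11, 8, 37]
13: 0xd7 (blk 53, set 5) → MISS  vc=[8, 37, 61]
14: 0x34 (blk 13, set 5) → MISS  vc=[37, 61, 53]
15: 0x2b (blk 10, set 2) → MISS  vc=[61, 53, 42]
16: 0x4a (blk 18, set 2) → MISS  vc=[53, 42, 10]
17: 0x28 (blk 10, set 2) → VC-HIT  vc=[53, 42, 18]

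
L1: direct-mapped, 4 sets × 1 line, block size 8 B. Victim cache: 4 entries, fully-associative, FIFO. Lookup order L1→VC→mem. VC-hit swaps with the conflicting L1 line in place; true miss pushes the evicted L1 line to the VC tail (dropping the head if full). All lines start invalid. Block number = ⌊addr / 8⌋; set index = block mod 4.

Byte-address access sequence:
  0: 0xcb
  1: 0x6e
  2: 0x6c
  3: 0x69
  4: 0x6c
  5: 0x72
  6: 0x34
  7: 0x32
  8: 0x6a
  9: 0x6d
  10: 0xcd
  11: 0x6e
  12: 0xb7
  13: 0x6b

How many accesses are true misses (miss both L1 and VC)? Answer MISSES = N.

MISSES = 5

0: 0xcb (blk 25, set 1) → MISS  vc=[]
1: 0x6e (blk 13, set 1) → MISS  vc=[25]
2: 0x6c (blk 13, set 1) → L1-HIT  vc=[25]
3: 0x69 (blk 13, set 1) → L1-HIT  vc=[25]
4: 0x6c (blk 13, set 1) → L1-HIT  vc=[25]
5: 0x72 (blk 14, set 2) → MISS  vc=[25]
6: 0x34 (blk 6, set 2) → MISS  vc=[25, 14]
7: 0x32 (blk 6, set 2) → L1-HIT  vc=[25, 14]
8: 0x6a (blk 13, set 1) → L1-HIT  vc=[25, 14]
9: 0x6d (blk 13, set 1) → L1-HIT  vc=[25, 14]
10: 0xcd (blk 25, set 1) → VC-HIT  vc=[13, 14]
11: 0x6e (blk 13, set 1) → VC-HIT  vc=[25, 14]
12: 0xb7 (blk 22, set 2) → MISS  vc=[25, 14, 6]
13: 0x6b (blk 13, set 1) → L1-HIT  vc=[25, 14, 6]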